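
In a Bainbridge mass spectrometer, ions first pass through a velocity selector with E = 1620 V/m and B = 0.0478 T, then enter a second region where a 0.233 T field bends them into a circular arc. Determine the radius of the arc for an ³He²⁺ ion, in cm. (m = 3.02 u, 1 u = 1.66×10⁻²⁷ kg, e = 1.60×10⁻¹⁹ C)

The selector passes v = E/B = 1620/0.0478 = 3.39×10^4 m/s.
In the deflection region, r = mv/(qB₂) = (5.01×10^-27)(3.39×10^4) / [(2×1.60×10^-19)(0.233)] = 2.28×10^-3 m.

r ≈ 0.228 cm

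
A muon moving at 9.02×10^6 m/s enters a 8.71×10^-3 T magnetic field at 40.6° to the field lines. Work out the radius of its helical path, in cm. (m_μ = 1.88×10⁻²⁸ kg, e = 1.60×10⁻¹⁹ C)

Only the perpendicular component v⊥ = v sin40.6° = 5.87×10^6 m/s is bent by the field.
r = m v⊥ /(qB) = (1.88×10^-28)(5.87×10^6) / [(1×1.60×10^-19)(8.71×10^-3)] = 0.792 m.

r ≈ 79.2 cm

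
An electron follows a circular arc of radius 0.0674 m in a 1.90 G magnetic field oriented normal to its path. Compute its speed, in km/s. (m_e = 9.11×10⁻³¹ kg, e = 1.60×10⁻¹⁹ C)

From qvB = mv²/r, v = qBr/m.
v = (1×1.60×10^-19)(1.90×10^-4)(0.0674) / (9.11×10^-31) = 2.25×10^6 m/s.

v ≈ 2250 km/s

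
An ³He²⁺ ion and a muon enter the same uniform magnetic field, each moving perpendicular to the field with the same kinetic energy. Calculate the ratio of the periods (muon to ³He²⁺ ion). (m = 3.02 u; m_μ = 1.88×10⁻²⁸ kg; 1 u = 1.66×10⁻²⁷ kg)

ratio ≈ 0.0750

T = 2πm/(qB) is independent of speed, so T₂/T₁ = (m₂/q₂)/(m₁/q₁).
T_{muon}/T_{³He²⁺ ion} = (1.88×10^-28/1e) / (5.01×10^-27/2e) = 0.0750.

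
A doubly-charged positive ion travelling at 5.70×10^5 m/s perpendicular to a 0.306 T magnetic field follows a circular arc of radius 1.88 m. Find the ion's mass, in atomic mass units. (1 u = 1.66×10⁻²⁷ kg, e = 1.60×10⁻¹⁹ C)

qvB = mv²/r ⇒ m = qBr/v.
m = (2×1.60×10^-19)(0.306)(1.88) / (5.70×10^5) = 3.23×10^-25 kg = 195 u.

m ≈ 195 u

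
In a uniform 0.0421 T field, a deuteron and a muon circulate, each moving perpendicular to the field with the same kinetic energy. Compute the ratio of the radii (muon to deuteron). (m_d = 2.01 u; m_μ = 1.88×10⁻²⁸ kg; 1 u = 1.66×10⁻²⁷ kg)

r = √(2mK)/(qB) ⇒ at equal K, r ∝ √m/q.
r_{muon}/r_{deuteron} = 0.237.

ratio ≈ 0.237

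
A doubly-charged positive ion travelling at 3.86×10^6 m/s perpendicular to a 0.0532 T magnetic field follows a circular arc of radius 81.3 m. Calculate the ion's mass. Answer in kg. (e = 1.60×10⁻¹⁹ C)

m ≈ 3.59×10^-25 kg

qvB = mv²/r ⇒ m = qBr/v.
m = (2×1.60×10^-19)(0.0532)(81.3) / (3.86×10^6) = 3.59×10^-25 kg.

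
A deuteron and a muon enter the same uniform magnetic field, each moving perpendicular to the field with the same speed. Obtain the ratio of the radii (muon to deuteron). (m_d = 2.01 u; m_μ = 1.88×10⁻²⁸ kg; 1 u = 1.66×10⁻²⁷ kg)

r = mv/(qB) ⇒ at equal v, r ∝ m/q.
r_{muon}/r_{deuteron} = 0.0563.

ratio ≈ 0.0563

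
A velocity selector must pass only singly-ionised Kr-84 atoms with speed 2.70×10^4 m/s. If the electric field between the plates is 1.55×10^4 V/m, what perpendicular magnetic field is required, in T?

qE = qvB ⇒ B = E/v = (1.55×10^4) / (2.70×10^4) = 0.574 T.

B ≈ 0.574 T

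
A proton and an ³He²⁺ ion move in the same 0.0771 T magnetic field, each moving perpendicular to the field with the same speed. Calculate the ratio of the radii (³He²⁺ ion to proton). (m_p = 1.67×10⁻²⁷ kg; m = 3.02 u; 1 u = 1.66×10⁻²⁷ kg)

ratio ≈ 1.50

r = mv/(qB) ⇒ at equal v, r ∝ m/q.
r_{³He²⁺ ion}/r_{proton} = 1.50.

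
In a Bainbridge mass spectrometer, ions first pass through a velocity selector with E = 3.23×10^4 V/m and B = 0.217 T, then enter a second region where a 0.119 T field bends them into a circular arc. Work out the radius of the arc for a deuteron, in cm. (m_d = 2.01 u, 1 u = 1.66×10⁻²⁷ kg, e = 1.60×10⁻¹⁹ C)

The selector passes v = E/B = 3.23×10^4/0.217 = 1.49×10^5 m/s.
In the deflection region, r = mv/(qB₂) = (3.34×10^-27)(1.49×10^5) / [(1×1.60×10^-19)(0.119)] = 0.0261 m.

r ≈ 2.61 cm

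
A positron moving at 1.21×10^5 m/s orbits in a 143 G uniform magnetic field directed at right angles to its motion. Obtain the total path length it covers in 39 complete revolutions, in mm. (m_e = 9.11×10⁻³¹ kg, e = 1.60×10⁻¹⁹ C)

r = mv/(qB) = 4.82×10^-5 m, so one revolution covers 2πr = 3.03×10^-4 m.
In 39 revolutions: L = 39·2πr = 0.0118 m.

L ≈ 11.8 mm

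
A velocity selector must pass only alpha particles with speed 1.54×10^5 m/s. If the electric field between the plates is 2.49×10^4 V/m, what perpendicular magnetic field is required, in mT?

qE = qvB ⇒ B = E/v = (2.49×10^4) / (1.54×10^5) = 0.162 T.

B ≈ 162 mT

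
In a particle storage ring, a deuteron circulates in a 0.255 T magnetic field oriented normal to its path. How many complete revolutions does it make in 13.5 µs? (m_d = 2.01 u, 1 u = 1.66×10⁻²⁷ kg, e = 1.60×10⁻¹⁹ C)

N = 26

T = 2πm/(qB) = 2π(3.3366×10^-27) / [(1×1.60×10^-19)(0.255)] = 5.1384×10^-7 s.
N = t/T = 1.35×10^-5 / 5.1384×10^-7 ≈ 26.27, so 26 complete revolutions.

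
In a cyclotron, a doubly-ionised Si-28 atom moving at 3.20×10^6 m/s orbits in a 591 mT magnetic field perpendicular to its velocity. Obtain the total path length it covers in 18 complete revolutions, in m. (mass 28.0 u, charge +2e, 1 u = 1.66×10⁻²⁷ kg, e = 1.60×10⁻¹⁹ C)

r = mv/(qB) = 0.786 m, so one revolution covers 2πr = 4.94 m.
In 18 revolutions: L = 18·2πr = 88.9 m.

L ≈ 88.9 m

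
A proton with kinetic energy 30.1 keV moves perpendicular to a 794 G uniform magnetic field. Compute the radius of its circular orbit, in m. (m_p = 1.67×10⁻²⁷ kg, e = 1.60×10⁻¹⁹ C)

Convert the energy: K = 30.1 keV = 4.82×10^-15 J.
v = √(2K/m) = √(2·4.82×10^-15/1.67×10^-27) = 2.40×10^6 m/s.
r = mv/(qB) = (1.67×10^-27)(2.40×10^6) / [(1×1.60×10^-19)(0.0794)] = 0.316 m.

r ≈ 0.316 m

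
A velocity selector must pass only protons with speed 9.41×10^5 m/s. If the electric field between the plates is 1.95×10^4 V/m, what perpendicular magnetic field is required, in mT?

B ≈ 20.7 mT

qE = qvB ⇒ B = E/v = (1.95×10^4) / (9.41×10^5) = 0.0207 T.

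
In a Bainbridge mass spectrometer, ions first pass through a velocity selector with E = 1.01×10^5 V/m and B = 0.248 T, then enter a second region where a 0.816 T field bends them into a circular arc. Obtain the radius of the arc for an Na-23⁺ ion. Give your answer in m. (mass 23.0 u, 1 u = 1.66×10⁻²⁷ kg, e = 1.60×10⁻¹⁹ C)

The selector passes v = E/B = 1.01×10^5/0.248 = 4.07×10^5 m/s.
In the deflection region, r = mv/(qB₂) = (3.82×10^-26)(4.07×10^5) / [(1×1.60×10^-19)(0.816)] = 0.119 m.

r ≈ 0.119 m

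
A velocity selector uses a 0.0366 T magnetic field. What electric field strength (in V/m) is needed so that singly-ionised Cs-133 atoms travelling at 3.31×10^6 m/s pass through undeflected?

qE = qvB ⇒ E = vB = (3.31×10^6)(0.0366) = 1.21×10^5 V/m.

E ≈ 1.21×10^5 V/m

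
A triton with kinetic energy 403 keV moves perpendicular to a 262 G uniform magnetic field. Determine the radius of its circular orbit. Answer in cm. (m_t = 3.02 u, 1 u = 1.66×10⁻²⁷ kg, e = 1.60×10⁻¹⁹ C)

r ≈ 607 cm

Convert the energy: K = 403 keV = 6.45×10^-14 J.
v = √(2K/m) = √(2·6.45×10^-14/5.01×10^-27) = 5.07×10^6 m/s.
r = mv/(qB) = (5.01×10^-27)(5.07×10^6) / [(1×1.60×10^-19)(0.0262)] = 6.07 m.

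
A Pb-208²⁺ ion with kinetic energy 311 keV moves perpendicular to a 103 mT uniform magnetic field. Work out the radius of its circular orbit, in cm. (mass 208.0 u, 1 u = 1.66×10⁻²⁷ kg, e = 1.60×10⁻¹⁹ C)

r ≈ 562 cm

Convert the energy: K = 311 keV = 4.98×10^-14 J.
v = √(2K/m) = √(2·4.98×10^-14/3.45×10^-25) = 5.37×10^5 m/s.
r = mv/(qB) = (3.45×10^-25)(5.37×10^5) / [(2×1.60×10^-19)(0.103)] = 5.62 m.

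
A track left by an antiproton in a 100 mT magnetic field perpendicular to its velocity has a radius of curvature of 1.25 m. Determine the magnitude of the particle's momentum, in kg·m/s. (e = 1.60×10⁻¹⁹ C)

Since qvB = mv²/r, the momentum p = mv = qBr.
p = (1×1.60×10^-19)(0.100)(1.25) = 2.00×10^-20 kg·m/s.

p ≈ 2.00×10^-20 kg·m/s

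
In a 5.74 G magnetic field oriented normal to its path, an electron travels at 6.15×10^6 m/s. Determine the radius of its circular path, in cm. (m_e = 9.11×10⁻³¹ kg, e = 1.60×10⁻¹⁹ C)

r ≈ 6.10 cm

The magnetic force provides the centripetal force: qvB = mv²/r, so r = mv/(qB).
r = (9.11×10^-31 kg)(6.15×10^6 m/s) / [(1×1.60×10^-19 C)(5.74×10^-4 T)] = 0.0610 m.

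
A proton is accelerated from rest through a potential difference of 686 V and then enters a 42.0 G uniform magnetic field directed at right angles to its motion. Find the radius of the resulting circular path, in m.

r ≈ 0.901 m

The kinetic energy gained is K = qV = (1×1.60×10^-19)(686) = 1.10×10^-16 J.
v = √(2K/m) = 3.63×10^5 m/s.
r = mv/(qB) = (1.67×10^-27)(3.63×10^5) / [(1×1.60×10^-19)(4.20×10^-3)] = 0.901 m.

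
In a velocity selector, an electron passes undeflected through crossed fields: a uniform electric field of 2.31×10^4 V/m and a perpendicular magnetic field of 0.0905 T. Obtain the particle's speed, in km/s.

For zero net force, qE = qvB, so v = E/B.
v = (2.31×10^4) / (0.0905) = 2.55×10^5 m/s.

v ≈ 255 km/s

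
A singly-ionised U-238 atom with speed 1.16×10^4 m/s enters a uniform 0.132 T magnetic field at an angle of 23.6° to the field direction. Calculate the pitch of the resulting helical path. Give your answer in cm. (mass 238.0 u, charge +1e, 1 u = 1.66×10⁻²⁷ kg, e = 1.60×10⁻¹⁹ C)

pitch ≈ 125 cm

The velocity component along B is v∥ = v cos23.6° = 1.06×10^4 m/s.
The cyclotron period T = 2πm/(qB) = 1.18×10^-4 s is set by m, q, B alone.
Pitch = v∥·T = (1.06×10^4)(1.18×10^-4) = 1.25 m.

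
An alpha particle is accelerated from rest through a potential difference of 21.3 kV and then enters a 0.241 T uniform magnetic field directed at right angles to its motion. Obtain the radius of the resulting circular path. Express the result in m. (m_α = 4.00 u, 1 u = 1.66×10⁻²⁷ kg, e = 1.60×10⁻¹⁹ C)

The kinetic energy gained is K = qV = (2×1.60×10^-19)(2.13×10^4) = 6.82×10^-15 J.
v = √(2K/m) = 1.43×10^6 m/s.
r = mv/(qB) = (6.64×10^-27)(1.43×10^6) / [(2×1.60×10^-19)(0.241)] = 0.123 m.

r ≈ 0.123 m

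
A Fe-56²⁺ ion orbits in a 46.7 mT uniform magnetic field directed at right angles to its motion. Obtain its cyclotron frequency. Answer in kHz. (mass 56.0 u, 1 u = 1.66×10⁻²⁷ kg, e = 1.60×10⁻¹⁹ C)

f ≈ 25.6 kHz

f = qB/(2πm) = (2×1.60×10^-19)(0.0467) / [2π(9.30×10^-26)] = 2.56×10^4 Hz.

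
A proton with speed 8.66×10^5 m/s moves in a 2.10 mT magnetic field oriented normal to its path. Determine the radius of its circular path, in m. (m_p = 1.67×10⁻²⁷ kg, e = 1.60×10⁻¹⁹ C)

r ≈ 4.30 m

The magnetic force provides the centripetal force: qvB = mv²/r, so r = mv/(qB).
r = (1.67×10^-27 kg)(8.66×10^5 m/s) / [(1×1.60×10^-19 C)(2.10×10^-3 T)] = 4.30 m.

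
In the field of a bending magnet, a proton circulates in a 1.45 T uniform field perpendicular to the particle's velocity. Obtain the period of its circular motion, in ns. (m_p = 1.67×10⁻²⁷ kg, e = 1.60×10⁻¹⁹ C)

The cyclotron period is independent of speed: T = 2πm/(qB).
T = 2π(1.67×10^-27) / [(1×1.60×10^-19)(1.45)] = 4.52×10^-8 s.

T ≈ 45.2 ns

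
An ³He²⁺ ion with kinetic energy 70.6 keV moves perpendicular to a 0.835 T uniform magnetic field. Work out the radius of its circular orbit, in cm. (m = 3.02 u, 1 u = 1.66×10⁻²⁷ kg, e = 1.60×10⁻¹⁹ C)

Convert the energy: K = 70.6 keV = 1.13×10^-14 J.
v = √(2K/m) = √(2·1.13×10^-14/5.01×10^-27) = 2.12×10^6 m/s.
r = mv/(qB) = (5.01×10^-27)(2.12×10^6) / [(2×1.60×10^-19)(0.835)] = 0.0398 m.

r ≈ 3.98 cm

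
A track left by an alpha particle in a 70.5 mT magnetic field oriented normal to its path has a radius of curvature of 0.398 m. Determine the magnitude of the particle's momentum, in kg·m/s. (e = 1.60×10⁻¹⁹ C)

p ≈ 8.98×10^-21 kg·m/s

Since qvB = mv²/r, the momentum p = mv = qBr.
p = (2×1.60×10^-19)(0.0705)(0.398) = 8.98×10^-21 kg·m/s.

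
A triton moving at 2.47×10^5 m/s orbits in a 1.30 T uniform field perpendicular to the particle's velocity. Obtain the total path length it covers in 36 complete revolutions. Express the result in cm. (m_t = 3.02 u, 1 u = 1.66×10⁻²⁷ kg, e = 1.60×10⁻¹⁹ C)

r = mv/(qB) = 5.95×10^-3 m, so one revolution covers 2πr = 0.0374 m.
In 36 revolutions: L = 36·2πr = 1.35 m.

L ≈ 135 cm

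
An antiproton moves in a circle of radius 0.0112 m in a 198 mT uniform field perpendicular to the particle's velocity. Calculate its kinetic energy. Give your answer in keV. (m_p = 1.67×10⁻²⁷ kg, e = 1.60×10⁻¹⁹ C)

K ≈ 0.236 keV

v = qBr/m = (1×1.60×10^-19)(0.198)(0.0112) / (1.67×10^-27) = 2.12×10^5 m/s.
K = ½mv² = 0.5·(1.67×10^-27)·(2.12×10^5)² = 3.77×10^-17 J = 0.236 keV.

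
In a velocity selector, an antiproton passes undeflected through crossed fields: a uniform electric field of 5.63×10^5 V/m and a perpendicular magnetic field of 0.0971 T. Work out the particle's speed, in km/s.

For zero net force, qE = qvB, so v = E/B.
v = (5.63×10^5) / (0.0971) = 5.80×10^6 m/s.

v ≈ 5800 km/s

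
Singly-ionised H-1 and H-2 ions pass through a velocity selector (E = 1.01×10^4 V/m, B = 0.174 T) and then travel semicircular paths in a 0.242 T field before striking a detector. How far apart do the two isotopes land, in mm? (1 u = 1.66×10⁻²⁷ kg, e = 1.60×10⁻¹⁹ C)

Δd ≈ 4.98 mm

Both emerge at v = E/B₁ = 5.80×10^4 m/s.
r = mv/(qB₂), so r₁ = 2.49×10^-3 m and r₂ = 4.98×10^-3 m, giving Δr = 2.49×10^-3 m.
After a semicircle each ion lands a diameter 2r from the entry slit, so the separation is 2Δr = 4.98×10^-3 m.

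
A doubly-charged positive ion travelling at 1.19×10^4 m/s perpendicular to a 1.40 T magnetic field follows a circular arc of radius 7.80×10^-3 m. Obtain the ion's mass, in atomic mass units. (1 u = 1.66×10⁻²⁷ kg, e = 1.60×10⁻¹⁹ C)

m ≈ 177 u

qvB = mv²/r ⇒ m = qBr/v.
m = (2×1.60×10^-19)(1.40)(7.80×10^-3) / (1.19×10^4) = 2.94×10^-25 kg = 177 u.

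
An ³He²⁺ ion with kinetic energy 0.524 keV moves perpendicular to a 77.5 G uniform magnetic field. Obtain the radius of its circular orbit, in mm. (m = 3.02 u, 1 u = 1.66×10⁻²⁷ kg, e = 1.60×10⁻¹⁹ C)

r ≈ 370 mm

Convert the energy: K = 0.524 keV = 8.38×10^-17 J.
v = √(2K/m) = √(2·8.38×10^-17/5.01×10^-27) = 1.83×10^5 m/s.
r = mv/(qB) = (5.01×10^-27)(1.83×10^5) / [(2×1.60×10^-19)(7.75×10^-3)] = 0.370 m.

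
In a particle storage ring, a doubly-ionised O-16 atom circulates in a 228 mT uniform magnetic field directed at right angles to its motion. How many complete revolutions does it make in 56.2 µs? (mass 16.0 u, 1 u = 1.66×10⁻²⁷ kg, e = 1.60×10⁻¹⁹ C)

N = 24

T = 2πm/(qB) = 2π(2.656×10^-26) / [(2×1.60×10^-19)(0.228)] = 2.2873×10^-6 s.
N = t/T = 5.62×10^-5 / 2.2873×10^-6 ≈ 24.57, so 24 complete revolutions.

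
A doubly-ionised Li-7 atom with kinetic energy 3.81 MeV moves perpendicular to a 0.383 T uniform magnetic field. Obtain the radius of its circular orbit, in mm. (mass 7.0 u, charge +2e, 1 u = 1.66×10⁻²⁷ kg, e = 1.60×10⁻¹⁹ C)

Convert the energy: K = 3.81 MeV = 6.10×10^-13 J.
v = √(2K/m) = √(2·6.10×10^-13/1.16×10^-26) = 1.02×10^7 m/s.
r = mv/(qB) = (1.16×10^-26)(1.02×10^7) / [(2×1.60×10^-19)(0.383)] = 0.971 m.

r ≈ 971 mm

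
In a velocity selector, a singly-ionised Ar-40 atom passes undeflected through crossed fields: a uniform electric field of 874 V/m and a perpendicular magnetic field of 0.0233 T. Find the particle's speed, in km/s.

For zero net force, qE = qvB, so v = E/B.
v = (874) / (0.0233) = 3.75×10^4 m/s.

v ≈ 37.5 km/s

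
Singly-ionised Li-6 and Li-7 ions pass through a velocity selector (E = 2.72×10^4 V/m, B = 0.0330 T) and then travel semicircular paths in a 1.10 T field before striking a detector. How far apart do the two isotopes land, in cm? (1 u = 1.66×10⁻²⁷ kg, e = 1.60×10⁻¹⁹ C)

Δd ≈ 1.55 cm

Both emerge at v = E/B₁ = 8.24×10^5 m/s.
r = mv/(qB₂), so r₁ = 0.04664 m and r₂ = 0.05442 m, giving Δr = 7.77×10^-3 m.
After a semicircle each ion lands a diameter 2r from the entry slit, so the separation is 2Δr = 0.0155 m.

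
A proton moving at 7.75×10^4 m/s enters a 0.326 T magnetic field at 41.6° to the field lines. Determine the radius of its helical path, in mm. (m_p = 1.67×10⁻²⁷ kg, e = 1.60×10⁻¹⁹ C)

Only the perpendicular component v⊥ = v sin41.6° = 5.15×10^4 m/s is bent by the field.
r = m v⊥ /(qB) = (1.67×10^-27)(5.15×10^4) / [(1×1.60×10^-19)(0.326)] = 1.65×10^-3 m.

r ≈ 1.65 mm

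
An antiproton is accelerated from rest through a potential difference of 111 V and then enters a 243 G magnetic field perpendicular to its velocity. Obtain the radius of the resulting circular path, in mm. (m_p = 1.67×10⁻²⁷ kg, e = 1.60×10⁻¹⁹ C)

The kinetic energy gained is K = qV = (1×1.60×10^-19)(111) = 1.78×10^-17 J.
v = √(2K/m) = 1.46×10^5 m/s.
r = mv/(qB) = (1.67×10^-27)(1.46×10^5) / [(1×1.60×10^-19)(0.0243)] = 0.0626 m.

r ≈ 62.6 mm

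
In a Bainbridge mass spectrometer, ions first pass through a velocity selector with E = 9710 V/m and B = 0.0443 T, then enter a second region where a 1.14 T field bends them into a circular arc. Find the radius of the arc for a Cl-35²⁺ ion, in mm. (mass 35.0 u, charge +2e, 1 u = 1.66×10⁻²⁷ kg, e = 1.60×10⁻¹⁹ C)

r ≈ 34.9 mm

The selector passes v = E/B = 9710/0.0443 = 2.19×10^5 m/s.
In the deflection region, r = mv/(qB₂) = (5.81×10^-26)(2.19×10^5) / [(2×1.60×10^-19)(1.14)] = 0.0349 m.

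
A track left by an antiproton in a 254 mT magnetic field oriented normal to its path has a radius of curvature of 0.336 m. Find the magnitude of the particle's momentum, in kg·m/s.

Since qvB = mv²/r, the momentum p = mv = qBr.
p = (1×1.60×10^-19)(0.254)(0.336) = 1.37×10^-20 kg·m/s.

p ≈ 1.37×10^-20 kg·m/s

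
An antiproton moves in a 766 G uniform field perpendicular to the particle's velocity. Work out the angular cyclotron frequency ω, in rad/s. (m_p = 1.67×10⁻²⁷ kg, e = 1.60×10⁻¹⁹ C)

ω ≈ 7.34×10^6 rad/s

ω = qB/m = (1×1.60×10^-19)(0.0766) / (1.67×10^-27) = 7.34×10^6 rad/s.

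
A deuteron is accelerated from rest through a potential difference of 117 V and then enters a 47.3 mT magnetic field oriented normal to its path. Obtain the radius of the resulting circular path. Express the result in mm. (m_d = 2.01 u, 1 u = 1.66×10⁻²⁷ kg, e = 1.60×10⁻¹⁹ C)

The kinetic energy gained is K = qV = (1×1.60×10^-19)(117) = 1.87×10^-17 J.
v = √(2K/m) = 1.06×10^5 m/s.
r = mv/(qB) = (3.34×10^-27)(1.06×10^5) / [(1×1.60×10^-19)(0.0473)] = 0.0467 m.

r ≈ 46.7 mm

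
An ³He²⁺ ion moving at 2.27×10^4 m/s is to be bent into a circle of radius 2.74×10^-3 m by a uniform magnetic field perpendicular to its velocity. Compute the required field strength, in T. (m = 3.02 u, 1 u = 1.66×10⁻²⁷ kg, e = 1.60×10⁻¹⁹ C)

qvB = mv²/r gives B = mv/(qr).
B = (5.01×10^-27)(2.27×10^4) / [(2×1.60×10^-19)(2.74×10^-3)] = 0.130 T.

B ≈ 0.130 T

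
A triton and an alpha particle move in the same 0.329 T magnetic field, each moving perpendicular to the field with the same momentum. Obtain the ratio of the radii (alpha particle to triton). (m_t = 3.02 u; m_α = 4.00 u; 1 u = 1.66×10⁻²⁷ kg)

ratio ≈ 0.500

r = p/(qB) ⇒ at equal p, r ∝ 1/q.
r_{alpha particle}/r_{triton} = 0.500.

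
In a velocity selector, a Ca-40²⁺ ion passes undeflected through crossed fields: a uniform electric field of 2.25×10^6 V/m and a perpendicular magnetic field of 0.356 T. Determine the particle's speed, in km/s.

v ≈ 6320 km/s

For zero net force, qE = qvB, so v = E/B.
v = (2.25×10^6) / (0.356) = 6.32×10^6 m/s.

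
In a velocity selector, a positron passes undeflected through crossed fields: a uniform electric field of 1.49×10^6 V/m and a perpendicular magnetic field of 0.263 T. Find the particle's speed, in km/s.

For zero net force, qE = qvB, so v = E/B.
v = (1.49×10^6) / (0.263) = 5.67×10^6 m/s.

v ≈ 5670 km/s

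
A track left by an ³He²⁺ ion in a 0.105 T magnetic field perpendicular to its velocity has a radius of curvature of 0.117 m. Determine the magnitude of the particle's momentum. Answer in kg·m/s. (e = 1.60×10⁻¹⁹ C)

Since qvB = mv²/r, the momentum p = mv = qBr.
p = (2×1.60×10^-19)(0.105)(0.117) = 3.93×10^-21 kg·m/s.

p ≈ 3.93×10^-21 kg·m/s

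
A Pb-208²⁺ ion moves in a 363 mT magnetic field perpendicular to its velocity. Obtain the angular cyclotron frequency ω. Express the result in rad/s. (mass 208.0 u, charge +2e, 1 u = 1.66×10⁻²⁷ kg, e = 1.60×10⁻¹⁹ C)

ω = qB/m = (2×1.60×10^-19)(0.363) / (3.45×10^-25) = 3.36×10^5 rad/s.

ω ≈ 3.36×10^5 rad/s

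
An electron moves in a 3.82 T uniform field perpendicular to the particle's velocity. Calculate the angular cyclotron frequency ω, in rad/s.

ω = qB/m = (1×1.60×10^-19)(3.82) / (9.11×10^-31) = 6.71×10^11 rad/s.

ω ≈ 6.71×10^11 rad/s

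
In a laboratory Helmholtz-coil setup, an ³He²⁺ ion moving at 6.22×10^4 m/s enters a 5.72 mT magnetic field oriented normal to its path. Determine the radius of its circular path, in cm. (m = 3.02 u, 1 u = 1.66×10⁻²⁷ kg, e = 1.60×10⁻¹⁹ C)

The magnetic force provides the centripetal force: qvB = mv²/r, so r = mv/(qB).
r = (5.01×10^-27 kg)(6.22×10^4 m/s) / [(2×1.60×10^-19 C)(5.72×10^-3 T)] = 0.170 m.

r ≈ 17.0 cm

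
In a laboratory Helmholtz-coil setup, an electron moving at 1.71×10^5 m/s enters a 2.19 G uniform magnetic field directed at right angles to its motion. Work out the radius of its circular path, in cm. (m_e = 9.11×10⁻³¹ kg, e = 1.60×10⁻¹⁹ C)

The magnetic force provides the centripetal force: qvB = mv²/r, so r = mv/(qB).
r = (9.11×10^-31 kg)(1.71×10^5 m/s) / [(1×1.60×10^-19 C)(2.19×10^-4 T)] = 4.45×10^-3 m.

r ≈ 0.445 cm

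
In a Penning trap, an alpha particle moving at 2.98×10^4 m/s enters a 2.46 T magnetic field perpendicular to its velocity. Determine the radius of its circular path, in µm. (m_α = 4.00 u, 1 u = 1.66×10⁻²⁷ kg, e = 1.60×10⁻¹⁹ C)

The magnetic force provides the centripetal force: qvB = mv²/r, so r = mv/(qB).
r = (6.64×10^-27 kg)(2.98×10^4 m/s) / [(2×1.60×10^-19 C)(2.46 T)] = 2.51×10^-4 m.

r ≈ 251 µm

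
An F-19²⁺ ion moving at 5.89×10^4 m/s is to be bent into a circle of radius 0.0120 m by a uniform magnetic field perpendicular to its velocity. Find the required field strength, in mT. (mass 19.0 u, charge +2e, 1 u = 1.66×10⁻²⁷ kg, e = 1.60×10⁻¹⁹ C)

B ≈ 484 mT

qvB = mv²/r gives B = mv/(qr).
B = (3.15×10^-26)(5.89×10^4) / [(2×1.60×10^-19)(0.0120)] = 0.484 T.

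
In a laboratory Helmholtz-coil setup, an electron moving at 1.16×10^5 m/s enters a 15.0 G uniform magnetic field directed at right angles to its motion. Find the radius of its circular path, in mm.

r ≈ 0.440 mm

The magnetic force provides the centripetal force: qvB = mv²/r, so r = mv/(qB).
r = (9.11×10^-31 kg)(1.16×10^5 m/s) / [(1×1.60×10^-19 C)(1.50×10^-3 T)] = 4.40×10^-4 m.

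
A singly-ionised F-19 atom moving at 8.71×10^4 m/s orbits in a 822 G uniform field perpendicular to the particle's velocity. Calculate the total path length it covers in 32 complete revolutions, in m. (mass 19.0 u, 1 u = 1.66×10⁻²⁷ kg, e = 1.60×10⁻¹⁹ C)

r = mv/(qB) = 0.209 m, so one revolution covers 2πr = 1.31 m.
In 32 revolutions: L = 32·2πr = 42.0 m.

L ≈ 42.0 m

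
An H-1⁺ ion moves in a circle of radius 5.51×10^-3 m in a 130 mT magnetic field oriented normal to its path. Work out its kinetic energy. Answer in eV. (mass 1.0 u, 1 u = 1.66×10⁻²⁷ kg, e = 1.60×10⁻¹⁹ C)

K ≈ 24.7 eV

v = qBr/m = (1×1.60×10^-19)(0.130)(5.51×10^-3) / (1.66×10^-27) = 6.90×10^4 m/s.
K = ½mv² = 0.5·(1.66×10^-27)·(6.90×10^4)² = 3.96×10^-18 J = 24.7 eV.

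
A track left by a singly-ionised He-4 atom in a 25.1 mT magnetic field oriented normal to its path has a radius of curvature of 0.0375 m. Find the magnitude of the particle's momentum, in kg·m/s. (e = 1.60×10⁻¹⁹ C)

p ≈ 1.51×10^-22 kg·m/s

Since qvB = mv²/r, the momentum p = mv = qBr.
p = (1×1.60×10^-19)(0.0251)(0.0375) = 1.51×10^-22 kg·m/s.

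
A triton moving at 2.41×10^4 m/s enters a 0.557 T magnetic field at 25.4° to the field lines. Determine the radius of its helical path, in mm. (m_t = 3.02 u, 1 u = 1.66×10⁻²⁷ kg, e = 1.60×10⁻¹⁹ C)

Only the perpendicular component v⊥ = v sin25.4° = 1.03×10^4 m/s is bent by the field.
r = m v⊥ /(qB) = (5.01×10^-27)(1.03×10^4) / [(1×1.60×10^-19)(0.557)] = 5.81×10^-4 m.

r ≈ 0.581 mm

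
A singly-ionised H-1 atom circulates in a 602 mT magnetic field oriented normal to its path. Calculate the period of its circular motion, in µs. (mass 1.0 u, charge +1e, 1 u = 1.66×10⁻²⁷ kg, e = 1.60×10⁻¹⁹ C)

T ≈ 0.108 µs

The cyclotron period is independent of speed: T = 2πm/(qB).
T = 2π(1.66×10^-27) / [(1×1.60×10^-19)(0.602)] = 1.08×10^-7 s.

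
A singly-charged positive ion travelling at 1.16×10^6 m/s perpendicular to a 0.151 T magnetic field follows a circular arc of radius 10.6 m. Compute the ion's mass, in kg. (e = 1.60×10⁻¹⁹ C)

m ≈ 2.21×10^-25 kg

qvB = mv²/r ⇒ m = qBr/v.
m = (1×1.60×10^-19)(0.151)(10.6) / (1.16×10^6) = 2.21×10^-25 kg.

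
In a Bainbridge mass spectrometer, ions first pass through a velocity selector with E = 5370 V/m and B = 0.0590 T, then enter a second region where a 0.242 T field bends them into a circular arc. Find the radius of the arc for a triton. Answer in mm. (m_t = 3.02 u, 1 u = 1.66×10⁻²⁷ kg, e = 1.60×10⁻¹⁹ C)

r ≈ 11.8 mm

The selector passes v = E/B = 5370/0.0590 = 9.10×10^4 m/s.
In the deflection region, r = mv/(qB₂) = (5.01×10^-27)(9.10×10^4) / [(1×1.60×10^-19)(0.242)] = 0.0118 m.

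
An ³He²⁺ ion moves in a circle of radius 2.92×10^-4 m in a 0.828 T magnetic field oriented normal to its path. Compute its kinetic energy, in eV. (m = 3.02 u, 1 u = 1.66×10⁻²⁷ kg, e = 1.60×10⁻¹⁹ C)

v = qBr/m = (2×1.60×10^-19)(0.828)(2.92×10^-4) / (5.01×10^-27) = 1.54×10^4 m/s.
K = ½mv² = 0.5·(5.01×10^-27)·(1.54×10^4)² = 5.97×10^-19 J = 3.73 eV.

K ≈ 3.73 eV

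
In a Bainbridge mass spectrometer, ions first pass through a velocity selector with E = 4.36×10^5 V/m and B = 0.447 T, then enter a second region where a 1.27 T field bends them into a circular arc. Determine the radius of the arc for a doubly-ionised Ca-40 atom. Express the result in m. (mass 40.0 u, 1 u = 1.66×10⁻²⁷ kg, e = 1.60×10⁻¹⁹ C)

r ≈ 0.159 m

The selector passes v = E/B = 4.36×10^5/0.447 = 9.75×10^5 m/s.
In the deflection region, r = mv/(qB₂) = (6.64×10^-26)(9.75×10^5) / [(2×1.60×10^-19)(1.27)] = 0.159 m.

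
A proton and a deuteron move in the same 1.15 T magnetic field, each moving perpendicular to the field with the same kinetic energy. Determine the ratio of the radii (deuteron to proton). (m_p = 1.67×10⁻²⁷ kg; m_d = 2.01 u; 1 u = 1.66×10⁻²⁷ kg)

ratio ≈ 1.41

r = √(2mK)/(qB) ⇒ at equal K, r ∝ √m/q.
r_{deuteron}/r_{proton} = 1.41.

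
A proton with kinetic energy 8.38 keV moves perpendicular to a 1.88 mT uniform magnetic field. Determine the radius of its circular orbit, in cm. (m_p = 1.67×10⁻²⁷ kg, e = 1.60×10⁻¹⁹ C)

Convert the energy: K = 8.38 keV = 1.34×10^-15 J.
v = √(2K/m) = √(2·1.34×10^-15/1.67×10^-27) = 1.27×10^6 m/s.
r = mv/(qB) = (1.67×10^-27)(1.27×10^6) / [(1×1.60×10^-19)(1.88×10^-3)] = 7.04 m.

r ≈ 704 cm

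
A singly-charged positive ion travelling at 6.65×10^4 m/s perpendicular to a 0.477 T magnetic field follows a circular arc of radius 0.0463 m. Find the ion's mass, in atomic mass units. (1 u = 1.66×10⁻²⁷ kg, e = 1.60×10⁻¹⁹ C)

m ≈ 32.0 u

qvB = mv²/r ⇒ m = qBr/v.
m = (1×1.60×10^-19)(0.477)(0.0463) / (6.65×10^4) = 5.31×10^-26 kg = 32.0 u.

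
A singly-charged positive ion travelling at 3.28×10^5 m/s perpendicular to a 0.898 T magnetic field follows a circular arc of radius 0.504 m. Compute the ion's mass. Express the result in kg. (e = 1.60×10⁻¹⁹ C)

qvB = mv²/r ⇒ m = qBr/v.
m = (1×1.60×10^-19)(0.898)(0.504) / (3.28×10^5) = 2.21×10^-25 kg.

m ≈ 2.21×10^-25 kg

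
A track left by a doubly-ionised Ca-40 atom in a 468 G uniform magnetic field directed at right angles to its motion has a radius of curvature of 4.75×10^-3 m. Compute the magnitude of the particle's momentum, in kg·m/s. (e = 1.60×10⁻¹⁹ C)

p ≈ 7.11×10^-23 kg·m/s

Since qvB = mv²/r, the momentum p = mv = qBr.
p = (2×1.60×10^-19)(0.0468)(4.75×10^-3) = 7.11×10^-23 kg·m/s.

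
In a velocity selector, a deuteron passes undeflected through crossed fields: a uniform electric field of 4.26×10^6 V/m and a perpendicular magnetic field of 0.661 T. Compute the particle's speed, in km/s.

v ≈ 6440 km/s

For zero net force, qE = qvB, so v = E/B.
v = (4.26×10^6) / (0.661) = 6.44×10^6 m/s.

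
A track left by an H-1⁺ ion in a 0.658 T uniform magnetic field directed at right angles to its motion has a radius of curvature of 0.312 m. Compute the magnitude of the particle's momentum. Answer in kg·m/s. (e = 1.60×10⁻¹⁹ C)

p ≈ 3.28×10^-20 kg·m/s

Since qvB = mv²/r, the momentum p = mv = qBr.
p = (1×1.60×10^-19)(0.658)(0.312) = 3.28×10^-20 kg·m/s.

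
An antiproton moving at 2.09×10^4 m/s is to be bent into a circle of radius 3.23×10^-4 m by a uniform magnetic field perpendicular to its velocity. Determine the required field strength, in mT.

qvB = mv²/r gives B = mv/(qr).
B = (1.67×10^-27)(2.09×10^4) / [(1×1.60×10^-19)(3.23×10^-4)] = 0.675 T.

B ≈ 675 mT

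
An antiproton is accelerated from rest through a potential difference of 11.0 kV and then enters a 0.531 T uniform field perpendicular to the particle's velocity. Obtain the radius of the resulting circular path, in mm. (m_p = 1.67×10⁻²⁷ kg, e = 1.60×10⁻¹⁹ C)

The kinetic energy gained is K = qV = (1×1.60×10^-19)(1.10×10^4) = 1.76×10^-15 J.
v = √(2K/m) = 1.45×10^6 m/s.
r = mv/(qB) = (1.67×10^-27)(1.45×10^6) / [(1×1.60×10^-19)(0.531)] = 0.0285 m.

r ≈ 28.5 mm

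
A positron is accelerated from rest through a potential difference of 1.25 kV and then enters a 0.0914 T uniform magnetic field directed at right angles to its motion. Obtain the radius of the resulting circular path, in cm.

r ≈ 0.131 cm

The kinetic energy gained is K = qV = (1×1.60×10^-19)(1250) = 2.00×10^-16 J.
v = √(2K/m) = 2.10×10^7 m/s.
r = mv/(qB) = (9.11×10^-31)(2.10×10^7) / [(1×1.60×10^-19)(0.0914)] = 1.31×10^-3 m.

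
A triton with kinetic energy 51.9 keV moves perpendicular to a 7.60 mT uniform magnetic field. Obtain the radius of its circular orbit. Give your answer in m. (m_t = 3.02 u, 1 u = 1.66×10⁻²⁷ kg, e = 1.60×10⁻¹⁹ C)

r ≈ 7.50 m

Convert the energy: K = 51.9 keV = 8.30×10^-15 J.
v = √(2K/m) = √(2·8.30×10^-15/5.01×10^-27) = 1.82×10^6 m/s.
r = mv/(qB) = (5.01×10^-27)(1.82×10^6) / [(1×1.60×10^-19)(7.60×10^-3)] = 7.50 m.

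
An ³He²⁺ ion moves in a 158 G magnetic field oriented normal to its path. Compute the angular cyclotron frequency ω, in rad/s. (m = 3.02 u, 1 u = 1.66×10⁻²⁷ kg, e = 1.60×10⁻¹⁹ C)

ω = qB/m = (2×1.60×10^-19)(0.0158) / (5.01×10^-27) = 1.01×10^6 rad/s.

ω ≈ 1.01×10^6 rad/s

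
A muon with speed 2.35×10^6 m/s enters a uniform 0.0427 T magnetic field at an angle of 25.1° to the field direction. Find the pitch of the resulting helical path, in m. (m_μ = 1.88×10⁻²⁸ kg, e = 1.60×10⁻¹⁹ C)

The velocity component along B is v∥ = v cos25.1° = 2.13×10^6 m/s.
The cyclotron period T = 2πm/(qB) = 1.73×10^-7 s is set by m, q, B alone.
Pitch = v∥·T = (2.13×10^6)(1.73×10^-7) = 0.368 m.

pitch ≈ 0.368 m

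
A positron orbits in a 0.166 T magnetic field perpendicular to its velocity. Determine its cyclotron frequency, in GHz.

f = qB/(2πm) = (1×1.60×10^-19)(0.166) / [2π(9.11×10^-31)] = 4.64×10^9 Hz.

f ≈ 4.64 GHz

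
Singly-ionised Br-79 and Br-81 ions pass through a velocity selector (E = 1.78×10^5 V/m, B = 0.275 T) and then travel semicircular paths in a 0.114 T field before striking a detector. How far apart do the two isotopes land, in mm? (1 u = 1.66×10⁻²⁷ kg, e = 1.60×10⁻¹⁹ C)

Both emerge at v = E/B₁ = 6.47×10^5 m/s.
r = mv/(qB₂), so r₁ = 4.654 m and r₂ = 4.772 m, giving Δr = 0.118 m.
After a semicircle each ion lands a diameter 2r from the entry slit, so the separation is 2Δr = 0.236 m.

Δd ≈ 236 mm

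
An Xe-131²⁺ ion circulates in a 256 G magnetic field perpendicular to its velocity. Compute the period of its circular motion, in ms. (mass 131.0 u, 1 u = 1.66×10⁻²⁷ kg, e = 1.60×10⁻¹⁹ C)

T ≈ 0.167 ms

The cyclotron period is independent of speed: T = 2πm/(qB).
T = 2π(2.17×10^-25) / [(2×1.60×10^-19)(0.0256)] = 1.67×10^-4 s.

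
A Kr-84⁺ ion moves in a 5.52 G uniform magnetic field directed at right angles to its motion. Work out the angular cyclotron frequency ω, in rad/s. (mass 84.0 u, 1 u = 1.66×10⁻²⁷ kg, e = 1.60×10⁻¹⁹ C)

ω ≈ 633 rad/s

ω = qB/m = (1×1.60×10^-19)(5.52×10^-4) / (1.39×10^-25) = 633 rad/s.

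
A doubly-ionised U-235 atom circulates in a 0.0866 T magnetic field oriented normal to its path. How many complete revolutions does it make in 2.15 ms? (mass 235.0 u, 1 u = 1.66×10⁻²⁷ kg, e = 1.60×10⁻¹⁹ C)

T = 2πm/(qB) = 2π(3.901×10^-25) / [(2×1.60×10^-19)(0.0866)] = 8.8448×10^-5 s.
N = t/T = 2.15×10^-3 / 8.8448×10^-5 ≈ 24.31, so 24 complete revolutions.

N = 24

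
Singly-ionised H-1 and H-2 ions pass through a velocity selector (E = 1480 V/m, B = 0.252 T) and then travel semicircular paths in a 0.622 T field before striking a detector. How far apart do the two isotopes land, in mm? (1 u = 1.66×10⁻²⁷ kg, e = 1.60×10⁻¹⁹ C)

Δd ≈ 0.196 mm

Both emerge at v = E/B₁ = 5870 m/s.
r = mv/(qB₂), so r₁ = 9.796×10^-5 m and r₂ = 1.959×10^-4 m, giving Δr = 9.80×10^-5 m.
After a semicircle each ion lands a diameter 2r from the entry slit, so the separation is 2Δr = 1.96×10^-4 m.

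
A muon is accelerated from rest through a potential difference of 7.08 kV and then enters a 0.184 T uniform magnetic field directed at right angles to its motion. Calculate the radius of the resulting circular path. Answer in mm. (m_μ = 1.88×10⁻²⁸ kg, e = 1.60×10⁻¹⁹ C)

The kinetic energy gained is K = qV = (1×1.60×10^-19)(7080) = 1.13×10^-15 J.
v = √(2K/m) = 3.47×10^6 m/s.
r = mv/(qB) = (1.88×10^-28)(3.47×10^6) / [(1×1.60×10^-19)(0.184)] = 0.0222 m.

r ≈ 22.2 mm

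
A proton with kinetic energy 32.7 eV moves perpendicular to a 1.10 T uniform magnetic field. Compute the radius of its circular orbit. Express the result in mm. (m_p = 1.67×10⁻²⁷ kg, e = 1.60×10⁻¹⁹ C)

r ≈ 0.751 mm

Convert the energy: K = 32.7 eV = 5.23×10^-18 J.
v = √(2K/m) = √(2·5.23×10^-18/1.67×10^-27) = 7.92×10^4 m/s.
r = mv/(qB) = (1.67×10^-27)(7.92×10^4) / [(1×1.60×10^-19)(1.10)] = 7.51×10^-4 m.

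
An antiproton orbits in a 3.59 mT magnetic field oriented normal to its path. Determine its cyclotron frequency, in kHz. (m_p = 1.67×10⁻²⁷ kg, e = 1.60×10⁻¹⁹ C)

f ≈ 54.7 kHz

f = qB/(2πm) = (1×1.60×10^-19)(3.59×10^-3) / [2π(1.67×10^-27)] = 5.47×10^4 Hz.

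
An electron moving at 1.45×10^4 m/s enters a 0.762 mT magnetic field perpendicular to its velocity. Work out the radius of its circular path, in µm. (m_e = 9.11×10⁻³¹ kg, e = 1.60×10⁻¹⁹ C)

The magnetic force provides the centripetal force: qvB = mv²/r, so r = mv/(qB).
r = (9.11×10^-31 kg)(1.45×10^4 m/s) / [(1×1.60×10^-19 C)(7.62×10^-4 T)] = 1.08×10^-4 m.

r ≈ 108 µm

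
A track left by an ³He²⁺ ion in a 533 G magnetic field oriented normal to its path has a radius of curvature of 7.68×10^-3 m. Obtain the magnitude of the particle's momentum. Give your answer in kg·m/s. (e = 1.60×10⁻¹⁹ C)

Since qvB = mv²/r, the momentum p = mv = qBr.
p = (2×1.60×10^-19)(0.0533)(7.68×10^-3) = 1.31×10^-22 kg·m/s.

p ≈ 1.31×10^-22 kg·m/s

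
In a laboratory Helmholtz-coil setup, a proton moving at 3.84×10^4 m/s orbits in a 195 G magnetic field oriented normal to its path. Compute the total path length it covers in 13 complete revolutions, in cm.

r = mv/(qB) = 0.0206 m, so one revolution covers 2πr = 0.129 m.
In 13 revolutions: L = 13·2πr = 1.68 m.

L ≈ 168 cm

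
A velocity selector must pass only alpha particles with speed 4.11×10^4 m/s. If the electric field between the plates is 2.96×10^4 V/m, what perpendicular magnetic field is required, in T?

B ≈ 0.720 T

qE = qvB ⇒ B = E/v = (2.96×10^4) / (4.11×10^4) = 0.720 T.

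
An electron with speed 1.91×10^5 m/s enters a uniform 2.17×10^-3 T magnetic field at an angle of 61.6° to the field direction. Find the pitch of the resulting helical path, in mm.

The velocity component along B is v∥ = v cos61.6° = 9.08×10^4 m/s.
The cyclotron period T = 2πm/(qB) = 1.65×10^-8 s is set by m, q, B alone.
Pitch = v∥·T = (9.08×10^4)(1.65×10^-8) = 1.50×10^-3 m.

pitch ≈ 1.50 mm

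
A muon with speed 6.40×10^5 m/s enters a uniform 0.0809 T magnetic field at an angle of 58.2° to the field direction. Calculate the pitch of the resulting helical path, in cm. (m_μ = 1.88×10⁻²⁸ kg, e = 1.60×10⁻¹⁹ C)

The velocity component along B is v∥ = v cos58.2° = 3.37×10^5 m/s.
The cyclotron period T = 2πm/(qB) = 9.13×10^-8 s is set by m, q, B alone.
Pitch = v∥·T = (3.37×10^5)(9.13×10^-8) = 0.0308 m.

pitch ≈ 3.08 cm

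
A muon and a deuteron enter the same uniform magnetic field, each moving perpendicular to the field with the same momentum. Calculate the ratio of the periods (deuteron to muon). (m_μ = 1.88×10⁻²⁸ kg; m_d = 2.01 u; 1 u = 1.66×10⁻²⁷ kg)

T = 2πm/(qB) is independent of speed, so T₂/T₁ = (m₂/q₂)/(m₁/q₁).
T_{deuteron}/T_{muon} = (3.34×10^-27/1e) / (1.88×10^-28/1e) = 17.7.

ratio ≈ 17.7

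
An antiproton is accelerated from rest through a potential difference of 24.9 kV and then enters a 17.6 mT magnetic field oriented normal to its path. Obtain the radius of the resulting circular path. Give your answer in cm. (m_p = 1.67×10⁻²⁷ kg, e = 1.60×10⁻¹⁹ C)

The kinetic energy gained is K = qV = (1×1.60×10^-19)(2.49×10^4) = 3.98×10^-15 J.
v = √(2K/m) = 2.18×10^6 m/s.
r = mv/(qB) = (1.67×10^-27)(2.18×10^6) / [(1×1.60×10^-19)(0.0176)] = 1.30 m.

r ≈ 130 cm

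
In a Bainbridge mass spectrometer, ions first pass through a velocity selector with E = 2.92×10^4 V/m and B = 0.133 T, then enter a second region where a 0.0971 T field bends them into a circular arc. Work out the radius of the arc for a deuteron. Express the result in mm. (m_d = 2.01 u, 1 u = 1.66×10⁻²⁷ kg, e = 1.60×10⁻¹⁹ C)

r ≈ 47.2 mm

The selector passes v = E/B = 2.92×10^4/0.133 = 2.20×10^5 m/s.
In the deflection region, r = mv/(qB₂) = (3.34×10^-27)(2.20×10^5) / [(1×1.60×10^-19)(0.0971)] = 0.0472 m.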